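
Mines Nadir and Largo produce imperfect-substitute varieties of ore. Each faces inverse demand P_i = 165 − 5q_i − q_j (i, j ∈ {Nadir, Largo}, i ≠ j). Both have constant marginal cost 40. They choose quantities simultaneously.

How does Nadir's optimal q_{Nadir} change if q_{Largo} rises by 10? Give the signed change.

Mine Nadir's profit: π = q_{Nadir}(165 − 5q_{Nadir} − q_{Largo}) − 40q_{Nadir}.
∂π/∂q_{Nadir} = 125 − 10q_{Nadir} − q_{Largo} = 0 ⇒ q_{Nadir} = 12.5 − 0.1q_{Largo}.
The reaction-function slope is −0.1, so a 10-unit rise in q_{Largo} moves q_{Nadir} by −0.1 × 10 = −1. Nadir's best response falls — the actions are strategic substitutes.

-1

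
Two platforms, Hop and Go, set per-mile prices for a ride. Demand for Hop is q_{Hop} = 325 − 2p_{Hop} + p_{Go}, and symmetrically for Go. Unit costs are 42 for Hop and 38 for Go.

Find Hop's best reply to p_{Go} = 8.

104.25

Hop's profit: π = (p_{Hop} − 42)(325 − 2p_{Hop} + p_{Go}).
∂π/∂p_{Hop} = 409 − 4p_{Hop} + p_{Go} = 0 ⇒ p_{Hop} = 102.25 + 0.25p_{Go}.
At p_{Go} = 8: p_{Hop} = 102.25 + 0.25·8 = 104.25.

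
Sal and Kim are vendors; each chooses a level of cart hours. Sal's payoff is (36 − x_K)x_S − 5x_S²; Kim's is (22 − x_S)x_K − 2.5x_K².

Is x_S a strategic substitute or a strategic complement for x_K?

Expanding Sal's payoff: 36x_S − x_Kx_S − 5x_S².
∂π/∂x_S = 36 − x_K − 10x_S = 0, so x_S = 3.6 − 0.1x_K.
The best-response slope dx_S/dx_K = −0.1 < 0: the reaction function is downward-sloping, so the choices are strategic substitutes.

strategic substitutes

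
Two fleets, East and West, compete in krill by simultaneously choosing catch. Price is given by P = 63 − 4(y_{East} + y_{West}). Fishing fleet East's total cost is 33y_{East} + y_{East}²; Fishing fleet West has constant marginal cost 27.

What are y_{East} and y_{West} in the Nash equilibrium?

Fishing fleet East's profit: π = y_{East}(63 − 4(y_{East} + y_{West})) − 33y_{East} − y_{East}².
∂π/∂y_{East} = 30 − 10y_{East} − 4y_{West} = 0, so y_{East} = 3 − 0.4y_{West}.
For West: ∂π/∂y_{West} = 36 − 8y_{West} − 4y_{East} = 0 ⇒ y_{West} = 4.5 − 0.5y_{East}.
Substituting the second reaction function into the first: y_{East} = 3 − 0.4(4.5 − 0.5y_{East}), which gives 0.8y_{East} = 1.2 ⇒ y_{East} = 1.5.
Then y_{West} = 4.5 − 0.5·1.5 = 3.75.

1.5, 3.75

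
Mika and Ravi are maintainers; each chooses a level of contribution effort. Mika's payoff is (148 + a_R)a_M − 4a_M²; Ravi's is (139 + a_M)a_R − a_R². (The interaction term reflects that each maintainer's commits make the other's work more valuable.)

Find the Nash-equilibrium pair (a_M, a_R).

Expanding Mika's payoff: 148a_M + a_Ra_M − 4a_M².
∂π/∂a_M = 148 + a_R − 8a_M = 0, so a_M = 18.5 + 0.125a_R.
Likewise for Ravi: a_R = 69.5 + 0.5a_M.
Substituting the second reaction function into the first: a_M = 18.5 + 0.125(69.5 + 0.5a_M), which gives 0.9375a_M = 27.1875 ⇒ a_M = 29.
Then a_R = 69.5 + 0.5·29 = 84.

29, 84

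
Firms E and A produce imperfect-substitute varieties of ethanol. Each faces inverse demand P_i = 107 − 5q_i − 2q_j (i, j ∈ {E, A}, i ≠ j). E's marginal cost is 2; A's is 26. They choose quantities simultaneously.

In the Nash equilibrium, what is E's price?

Firm E's profit: π = q_E(107 − 5q_E − 2q_A) − 2q_E.
∂π/∂q_E = 105 − 10q_E − 2q_A = 0 ⇒ q_E = 10.5 − 0.2q_A.
Similarly q_A = 8.1 − 0.2q_E.
Plugging q_A into E's best response: q_E = 10.5 − 0.2(8.1 − 0.2q_E) ⇒ 0.96q_E = 8.88, so q_E = 9.25.
Then q_A = 8.1 − 0.2·9.25 = 6.25.
P_E = 107 − 5·9.25 − 2·6.25 = 48.25.

48.25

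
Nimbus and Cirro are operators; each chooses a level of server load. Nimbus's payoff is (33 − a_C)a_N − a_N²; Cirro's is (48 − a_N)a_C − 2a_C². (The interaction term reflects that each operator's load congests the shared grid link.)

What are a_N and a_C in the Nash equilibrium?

Expanding Nimbus's payoff: 33a_N − a_Ca_N − a_N².
∂π/∂a_N = 33 − a_C − 2a_N = 0, so a_N = 16.5 − 0.5a_C.
Likewise for Cirro: a_C = 12 − 0.25a_N.
Plugging a_C into Nimbus's best response: a_N = 16.5 − 0.5(12 − 0.25a_N) ⇒ 0.875a_N = 10.5, so a_N = 12.
Then a_C = 12 − 0.25·12 = 9.

12, 9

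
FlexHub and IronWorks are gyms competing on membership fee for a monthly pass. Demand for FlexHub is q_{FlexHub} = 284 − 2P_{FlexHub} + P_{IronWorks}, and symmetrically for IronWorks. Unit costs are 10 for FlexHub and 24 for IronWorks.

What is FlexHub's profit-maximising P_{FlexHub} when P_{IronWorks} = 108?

FlexHub's profit: π = (P_{FlexHub} − 10)(284 − 2P_{FlexHub} + P_{IronWorks}).
∂π/∂P_{FlexHub} = 304 − 4P_{FlexHub} + P_{IronWorks} = 0 ⇒ P_{FlexHub} = 76 + 0.25P_{IronWorks}.
At P_{IronWorks} = 108: P_{FlexHub} = 76 + 0.25·108 = 103.

103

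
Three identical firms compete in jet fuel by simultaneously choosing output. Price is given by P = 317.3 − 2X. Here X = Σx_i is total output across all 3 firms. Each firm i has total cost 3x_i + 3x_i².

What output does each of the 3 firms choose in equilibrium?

22.45

A representative firm's profit is π_i = x_i(317.3 − 2X) − 3x_i − 3x_i², with X = x_i + Σ_{j≠i} x_j.
First-order condition: 314.3 − 10x_i − 2Σ_{j≠i} x_j = 0.
Imposing symmetry (x_j = x for all j) turns Σ_{j≠i} x_j into 2x, so 314.3 = 14x and x = 22.45.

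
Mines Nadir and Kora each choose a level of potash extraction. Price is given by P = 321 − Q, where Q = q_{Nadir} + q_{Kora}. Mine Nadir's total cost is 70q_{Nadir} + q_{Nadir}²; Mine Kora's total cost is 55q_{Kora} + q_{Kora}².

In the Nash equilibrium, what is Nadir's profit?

Mine Nadir's profit: π = q_{Nadir}(321 − (q_{Nadir} + q_{Kora})) − 70q_{Nadir} − q_{Nadir}².
∂π/∂q_{Nadir} = 251 − 4q_{Nadir} − q_{Kora} = 0, so q_{Nadir} = 62.75 − 0.25q_{Kora}.
By the same steps for Kora: q_{Kora} = 66.5 − 0.25q_{Nadir}.
Substituting the second reaction function into the first: q_{Nadir} = 62.75 − 0.25(66.5 − 0.25q_{Nadir}), which gives 0.9375q_{Nadir} = 46.125 ⇒ q_{Nadir} = 49.2.
Then q_{Kora} = 66.5 − 0.25·49.2 = 54.2.
Price P = 321 − 103.4 = 217.6.
Nadir's profit: (217.6 − 70)·49.2 − (49.2)² = 4841.28.

4841.28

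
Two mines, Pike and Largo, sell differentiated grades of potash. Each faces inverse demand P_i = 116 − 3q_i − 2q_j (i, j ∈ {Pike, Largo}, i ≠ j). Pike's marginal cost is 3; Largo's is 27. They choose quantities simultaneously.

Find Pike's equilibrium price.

Mine Pike's profit: π = q_{Pike}(116 − 3q_{Pike} − 2q_{Largo}) − 3q_{Pike}.
∂π/∂q_{Pike} = 113 − 6q_{Pike} − 2q_{Largo} = 0 ⇒ q_{Pike} = 113/6 − (1/3)q_{Largo}.
Similarly q_{Largo} = 89/6 − (1/3)q_{Pike}.
Substituting the second reaction function into the first: q_{Pike} = 113/6 − (1/3)(89/6 − (1/3)q_{Pike}), which gives (8/9)q_{Pike} = 125/9 ⇒ q_{Pike} = 15.625.
Then q_{Largo} = 89/6 − (1/3)·15.625 = 9.625.
P_{Pike} = 116 − 3·15.625 − 2·9.625 = 49.875.

49.875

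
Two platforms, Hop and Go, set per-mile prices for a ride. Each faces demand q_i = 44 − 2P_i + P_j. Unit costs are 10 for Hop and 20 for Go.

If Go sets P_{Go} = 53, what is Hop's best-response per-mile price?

Hop's profit: π = (P_{Hop} − 10)(44 − 2P_{Hop} + P_{Go}).
∂π/∂P_{Hop} = 64 − 4P_{Hop} + P_{Go} = 0 ⇒ P_{Hop} = 16 + 0.25P_{Go}.
At P_{Go} = 53: P_{Hop} = 16 + 0.25·53 = 29.25.

29.25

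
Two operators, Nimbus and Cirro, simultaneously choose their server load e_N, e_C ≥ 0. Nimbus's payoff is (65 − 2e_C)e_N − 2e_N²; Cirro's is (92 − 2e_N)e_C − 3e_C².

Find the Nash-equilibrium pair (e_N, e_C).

10.3, 11.9

Expanding Nimbus's payoff: 65e_N − 2e_Ce_N − 2e_N².
∂π/∂e_N = 65 − 2e_C − 4e_N = 0, so e_N = 16.25 − 0.5e_C.
Likewise for Cirro: e_C = 46/3 − (1/3)e_N.
Substituting the second reaction function into the first: e_N = 16.25 − 0.5(46/3 − (1/3)e_N), which gives (5/6)e_N = 103/12 ⇒ e_N = 10.3.
Then e_C = 46/3 − (1/3)·10.3 = 11.9.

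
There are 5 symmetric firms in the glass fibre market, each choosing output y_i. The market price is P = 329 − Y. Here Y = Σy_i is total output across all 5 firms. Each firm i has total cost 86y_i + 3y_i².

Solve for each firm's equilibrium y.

20.25

A representative firm's profit is π_i = y_i(329 − Y) − 86y_i − 3y_i², with Y = y_i + Σ_{j≠i} y_j.
First-order condition: 243 − 8y_i − Σ_{j≠i} y_j = 0.
With identical firms, set every y_j = y: then 243 − 8y − 4y = 0, i.e. y = 243/12 = 20.25.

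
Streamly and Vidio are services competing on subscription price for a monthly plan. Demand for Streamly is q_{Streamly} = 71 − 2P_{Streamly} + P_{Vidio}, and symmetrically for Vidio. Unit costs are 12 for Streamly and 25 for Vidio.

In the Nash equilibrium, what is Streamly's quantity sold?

42.8

Streamly's profit: π = (P_{Streamly} − 12)(71 − 2P_{Streamly} + P_{Vidio}).
∂π/∂P_{Streamly} = 95 − 4P_{Streamly} + P_{Vidio} = 0 ⇒ P_{Streamly} = 23.75 + 0.25P_{Vidio}.
Similarly P_{Vidio} = 30.25 + 0.25P_{Streamly}.
Solving the two reaction functions simultaneously: (1 − (0.25)(0.25))P_{Streamly} = 23.75 + 0.25·30.25, so 0.9375P_{Streamly} = 31.3125 and P_{Streamly} = 33.4.
Then P_{Vidio} = 30.25 + 0.25·33.4 = 38.6.
q_{Streamly} = 71 − 2·33.4 + 38.6 = 42.8.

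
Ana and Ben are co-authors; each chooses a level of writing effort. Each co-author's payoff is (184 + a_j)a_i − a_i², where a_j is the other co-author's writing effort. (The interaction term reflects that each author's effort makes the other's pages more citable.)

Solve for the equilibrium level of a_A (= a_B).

184

Ana's payoff is (184 + a_B)a_A − a_A².
∂π/∂a_A = 184 + a_B − 2a_A = 0, so a_A = 92 + 0.5a_B.
Setting a_A = a_B in the reaction function: a_A = 92 + 0.5a_A, so a_A = 92 / 0.5 = 184.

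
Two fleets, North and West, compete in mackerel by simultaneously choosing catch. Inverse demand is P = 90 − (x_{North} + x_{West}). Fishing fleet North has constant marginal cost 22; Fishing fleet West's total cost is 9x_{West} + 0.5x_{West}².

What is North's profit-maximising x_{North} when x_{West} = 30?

19

Fishing fleet North's profit: π = x_{North}(90 − (x_{North} + x_{West})) − 22x_{North}.
∂π/∂x_{North} = 68 − 2x_{North} − x_{West} = 0, so x_{North} = 34 − 0.5x_{West}.
At x_{West} = 30: x_{North} = 34 − 0.5·30 = 19.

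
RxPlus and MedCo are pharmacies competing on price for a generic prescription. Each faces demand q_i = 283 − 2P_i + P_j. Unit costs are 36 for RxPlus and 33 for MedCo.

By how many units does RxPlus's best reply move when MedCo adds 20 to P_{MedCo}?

RxPlus's profit: π = (P_{RxPlus} − 36)(283 − 2P_{RxPlus} + P_{MedCo}).
∂π/∂P_{RxPlus} = 355 − 4P_{RxPlus} + P_{MedCo} = 0 ⇒ P_{RxPlus} = 88.75 + 0.25P_{MedCo}.
The reaction-function slope is 0.25, so a 20-unit rise in P_{MedCo} moves P_{RxPlus} by 0.25 × 20 = 5. RxPlus's best response rises — the actions are strategic complements.

5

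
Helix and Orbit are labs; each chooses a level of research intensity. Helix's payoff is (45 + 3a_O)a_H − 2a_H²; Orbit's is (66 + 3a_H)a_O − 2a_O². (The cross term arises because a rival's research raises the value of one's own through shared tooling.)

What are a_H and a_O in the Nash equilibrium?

54, 57

Expanding Helix's payoff: 45a_H + 3a_Oa_H − 2a_H².
∂π/∂a_H = 45 + 3a_O − 4a_H = 0, so a_H = 11.25 + 0.75a_O.
Likewise for Orbit: a_O = 16.5 + 0.75a_H.
Substituting the second reaction function into the first: a_H = 11.25 + 0.75(16.5 + 0.75a_H), which gives 0.4375a_H = 23.625 ⇒ a_H = 54.
Then a_O = 16.5 + 0.75·54 = 57.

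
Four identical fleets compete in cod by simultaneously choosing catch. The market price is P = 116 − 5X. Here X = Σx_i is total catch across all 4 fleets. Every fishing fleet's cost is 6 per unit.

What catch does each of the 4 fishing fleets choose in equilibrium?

4.4

A representative fishing fleet's profit is π_i = x_i(116 − 5X) − 6x_i, with X = x_i + Σ_{j≠i} x_j.
First-order condition: 110 − 10x_i − 5Σ_{j≠i} x_j = 0.
Imposing symmetry (x_j = x for all j) turns Σ_{j≠i} x_j into 3x, so 110 = 25x and x = 4.4.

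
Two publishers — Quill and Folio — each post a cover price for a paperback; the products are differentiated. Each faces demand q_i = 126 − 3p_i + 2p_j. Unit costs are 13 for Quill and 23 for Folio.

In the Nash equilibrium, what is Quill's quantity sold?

90.375

Quill's profit: π = (p_{Quill} − 13)(126 − 3p_{Quill} + 2p_{Folio}).
∂π/∂p_{Quill} = 165 − 6p_{Quill} + 2p_{Folio} = 0 ⇒ p_{Quill} = 27.5 + (1/3)p_{Folio}.
Similarly p_{Folio} = 32.5 + (1/3)p_{Quill}.
Substituting the second reaction function into the first: p_{Quill} = 27.5 + (1/3)(32.5 + (1/3)p_{Quill}), which gives (8/9)p_{Quill} = 115/3 ⇒ p_{Quill} = 43.125.
Then p_{Folio} = 32.5 + (1/3)·43.125 = 46.875.
q_{Quill} = 126 − 3·43.125 + 2·46.875 = 90.375.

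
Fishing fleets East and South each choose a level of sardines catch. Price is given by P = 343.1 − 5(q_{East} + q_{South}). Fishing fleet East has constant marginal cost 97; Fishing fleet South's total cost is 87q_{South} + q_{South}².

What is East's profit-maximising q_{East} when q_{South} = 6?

21.61

Fishing fleet East's profit: π = q_{East}(343.1 − 5(q_{East} + q_{South})) − 97q_{East}.
∂π/∂q_{East} = 246.1 − 10q_{East} − 5q_{South} = 0, so q_{East} = 24.61 − 0.5q_{South}.
At q_{South} = 6: q_{East} = 24.61 − 0.5·6 = 21.61.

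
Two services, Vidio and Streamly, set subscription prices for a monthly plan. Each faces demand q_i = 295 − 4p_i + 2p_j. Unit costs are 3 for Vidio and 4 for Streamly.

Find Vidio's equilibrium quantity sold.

Vidio's profit: π = (p_{Vidio} − 3)(295 − 4p_{Vidio} + 2p_{Streamly}).
∂π/∂p_{Vidio} = 307 − 8p_{Vidio} + 2p_{Streamly} = 0 ⇒ p_{Vidio} = 38.375 + 0.25p_{Streamly}.
Similarly p_{Streamly} = 38.875 + 0.25p_{Vidio}.
Solving the two reaction functions simultaneously: (1 − (0.25)(0.25))p_{Vidio} = 38.375 + 0.25·38.875, so 0.9375p_{Vidio} = 1539/32 and p_{Vidio} = 51.3.
Then p_{Streamly} = 38.875 + 0.25·51.3 = 51.7.
q_{Vidio} = 295 − 4·51.3 + 2·51.7 = 193.2.

193.2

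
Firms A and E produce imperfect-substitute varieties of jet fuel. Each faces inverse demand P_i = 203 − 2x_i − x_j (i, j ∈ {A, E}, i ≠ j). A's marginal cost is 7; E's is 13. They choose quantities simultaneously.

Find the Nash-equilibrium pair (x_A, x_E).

Firm A's profit: π = x_A(203 − 2x_A − x_E) − 7x_A.
∂π/∂x_A = 196 − 4x_A − x_E = 0 ⇒ x_A = 49 − 0.25x_E.
Similarly x_E = 47.5 − 0.25x_A.
Plugging x_E into A's best response: x_A = 49 − 0.25(47.5 − 0.25x_A) ⇒ 0.9375x_A = 37.125, so x_A = 39.6.
Then x_E = 47.5 − 0.25·39.6 = 37.6.

39.6, 37.6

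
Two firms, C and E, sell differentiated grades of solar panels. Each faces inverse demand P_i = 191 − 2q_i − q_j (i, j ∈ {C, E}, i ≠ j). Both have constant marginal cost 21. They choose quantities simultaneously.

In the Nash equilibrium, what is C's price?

89

Firm C's profit: π = q_C(191 − 2q_C − q_E) − 21q_C.
∂π/∂q_C = 170 − 4q_C − q_E = 0 ⇒ q_C = 42.5 − 0.25q_E.
By symmetry q_E = q_C; substituting into the reaction function, 1.25q_C = 42.5 and q_C = 34.
P_C = 191 − 2·34 − 34 = 89.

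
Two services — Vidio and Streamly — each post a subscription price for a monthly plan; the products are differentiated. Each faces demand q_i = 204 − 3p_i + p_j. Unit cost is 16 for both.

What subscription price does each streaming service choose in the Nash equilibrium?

50.4

Vidio's profit: π = (p_{Vidio} − 16)(204 − 3p_{Vidio} + p_{Streamly}).
∂π/∂p_{Vidio} = 252 − 6p_{Vidio} + p_{Streamly} = 0 ⇒ p_{Vidio} = 42 + (1/6)p_{Streamly}.
Setting p_{Vidio} = p_{Streamly} in the reaction function: p_{Vidio} = 42 + (1/6)p_{Vidio}, so p_{Vidio} = 42 / (5/6) = 50.4.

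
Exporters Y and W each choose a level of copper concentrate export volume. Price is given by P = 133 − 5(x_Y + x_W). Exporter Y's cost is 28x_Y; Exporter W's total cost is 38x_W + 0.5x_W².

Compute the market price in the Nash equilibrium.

68

Exporter Y's profit: π = x_Y(133 − 5(x_Y + x_W)) − 28x_Y.
∂π/∂x_Y = 105 − 10x_Y − 5x_W = 0, so x_Y = 10.5 − 0.5x_W.
For W: ∂π/∂x_W = 95 − 11x_W − 5x_Y = 0 ⇒ x_W = 95/11 − (5/11)x_Y.
Plugging x_W into Y's best response: x_Y = 10.5 − 0.5(95/11 − (5/11)x_Y) ⇒ (17/22)x_Y = 68/11, so x_Y = 8.
Then x_W = 95/11 − (5/11)·8 = 5.
Equilibrium price: P = 133 − 5·13 = 68.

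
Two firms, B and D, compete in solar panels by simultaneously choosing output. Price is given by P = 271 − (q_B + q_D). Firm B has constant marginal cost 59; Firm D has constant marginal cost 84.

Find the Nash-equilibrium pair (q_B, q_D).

79, 54

Firm B's profit: π = q_B(271 − (q_B + q_D)) − 59q_B.
∂π/∂q_B = 212 − 2q_B − q_D = 0, so q_B = 106 − 0.5q_D.
By the same steps for D: q_D = 93.5 − 0.5q_B.
Plugging q_D into B's best response: q_B = 106 − 0.5(93.5 − 0.5q_B) ⇒ 0.75q_B = 59.25, so q_B = 79.
Then q_D = 93.5 − 0.5·79 = 54.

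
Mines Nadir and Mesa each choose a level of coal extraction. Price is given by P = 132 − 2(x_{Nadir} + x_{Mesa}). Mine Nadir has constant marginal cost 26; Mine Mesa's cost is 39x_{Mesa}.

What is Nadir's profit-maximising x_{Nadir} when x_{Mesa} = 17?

Mine Nadir's profit: π = x_{Nadir}(132 − 2(x_{Nadir} + x_{Mesa})) − 26x_{Nadir}.
∂π/∂x_{Nadir} = 106 − 4x_{Nadir} − 2x_{Mesa} = 0, so x_{Nadir} = 26.5 − 0.5x_{Mesa}.
At x_{Mesa} = 17: x_{Nadir} = 26.5 − 0.5·17 = 18.

18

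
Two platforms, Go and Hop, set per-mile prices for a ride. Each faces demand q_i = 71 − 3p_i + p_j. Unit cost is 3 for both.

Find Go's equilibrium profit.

Go's profit: π = (p_{Go} − 3)(71 − 3p_{Go} + p_{Hop}).
∂π/∂p_{Go} = 80 − 6p_{Go} + p_{Hop} = 0 ⇒ p_{Go} = 40/3 + (1/6)p_{Hop}.
Setting p_{Go} = p_{Hop} in the reaction function: p_{Go} = 40/3 + (1/6)p_{Go}, so p_{Go} = (40/3) / (5/6) = 16.
q_{Go} = 71 − 3·16 + 16 = 39.
Profit = (16 − 3)·39 = 507.

507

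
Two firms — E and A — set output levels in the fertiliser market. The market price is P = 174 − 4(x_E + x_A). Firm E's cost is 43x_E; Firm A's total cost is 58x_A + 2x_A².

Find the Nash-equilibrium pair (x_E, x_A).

Firm E's profit: π = x_E(174 − 4(x_E + x_A)) − 43x_E.
∂π/∂x_E = 131 − 8x_E − 4x_A = 0, so x_E = 16.375 − 0.5x_A.
For A: ∂π/∂x_A = 116 − 12x_A − 4x_E = 0 ⇒ x_A = 29/3 − (1/3)x_E.
Plugging x_A into E's best response: x_E = 16.375 − 0.5(29/3 − (1/3)x_E) ⇒ (5/6)x_E = 277/24, so x_E = 13.85.
Then x_A = 29/3 − (1/3)·13.85 = 5.05.

13.85, 5.05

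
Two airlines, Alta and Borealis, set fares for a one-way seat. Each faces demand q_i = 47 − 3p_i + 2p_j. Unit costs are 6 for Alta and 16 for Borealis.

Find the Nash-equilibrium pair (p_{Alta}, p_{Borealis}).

18.125, 21.875

Alta's profit: π = (p_{Alta} − 6)(47 − 3p_{Alta} + 2p_{Borealis}).
∂π/∂p_{Alta} = 65 − 6p_{Alta} + 2p_{Borealis} = 0 ⇒ p_{Alta} = 65/6 + (1/3)p_{Borealis}.
Similarly p_{Borealis} = 95/6 + (1/3)p_{Alta}.
Solving the two reaction functions simultaneously: (1 − (1/3)(1/3))p_{Alta} = 65/6 + (1/3)·(95/6), so (8/9)p_{Alta} = 145/9 and p_{Alta} = 18.125.
Then p_{Borealis} = 95/6 + (1/3)·18.125 = 21.875.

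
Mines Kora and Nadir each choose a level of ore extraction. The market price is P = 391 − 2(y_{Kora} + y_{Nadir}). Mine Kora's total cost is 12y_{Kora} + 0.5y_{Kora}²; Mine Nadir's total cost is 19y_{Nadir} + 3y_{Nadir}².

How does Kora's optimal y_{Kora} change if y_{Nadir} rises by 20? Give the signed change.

Mine Kora's profit: π = y_{Kora}(391 − 2(y_{Kora} + y_{Nadir})) − 12y_{Kora} − 0.5y_{Kora}².
∂π/∂y_{Kora} = 379 − 5y_{Kora} − 2y_{Nadir} = 0, so y_{Kora} = 75.8 − 0.4y_{Nadir}.
The reaction-function slope is −0.4, so a 20-unit rise in y_{Nadir} moves y_{Kora} by −0.4 × 20 = −8. Kora's best response falls — the actions are strategic substitutes.

-8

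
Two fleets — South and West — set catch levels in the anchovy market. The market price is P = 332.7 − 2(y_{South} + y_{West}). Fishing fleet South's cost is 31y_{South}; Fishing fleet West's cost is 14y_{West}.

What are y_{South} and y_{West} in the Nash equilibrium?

47.45, 55.95

Fishing fleet South's profit: π = y_{South}(332.7 − 2(y_{South} + y_{West})) − 31y_{South}.
∂π/∂y_{South} = 301.7 − 4y_{South} − 2y_{West} = 0, so y_{South} = 75.425 − 0.5y_{West}.
By the same steps for West: y_{West} = 79.675 − 0.5y_{South}.
Solving the two reaction functions simultaneously: (1 − (−0.5)(−0.5))y_{South} = 75.425 − 0.5·79.675, so 0.75y_{South} = 35.5875 and y_{South} = 47.45.
Then y_{West} = 79.675 − 0.5·47.45 = 55.95.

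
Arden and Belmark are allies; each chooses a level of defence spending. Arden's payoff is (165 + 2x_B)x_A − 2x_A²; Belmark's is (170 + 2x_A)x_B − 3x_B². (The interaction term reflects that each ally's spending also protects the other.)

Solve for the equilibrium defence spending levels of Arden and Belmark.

66.5, 50.5

Expanding Arden's payoff: 165x_A + 2x_Bx_A − 2x_A².
∂π/∂x_A = 165 + 2x_B − 4x_A = 0, so x_A = 41.25 + 0.5x_B.
Likewise for Belmark: x_B = 85/3 + (1/3)x_A.
Substituting the second reaction function into the first: x_A = 41.25 + 0.5(85/3 + (1/3)x_A), which gives (5/6)x_A = 665/12 ⇒ x_A = 66.5.
Then x_B = 85/3 + (1/3)·66.5 = 50.5.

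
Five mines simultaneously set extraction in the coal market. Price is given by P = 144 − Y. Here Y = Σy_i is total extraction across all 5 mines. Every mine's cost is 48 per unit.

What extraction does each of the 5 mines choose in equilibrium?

A representative mine's profit is π_i = y_i(144 − Y) − 48y_i, with Y = y_i + Σ_{j≠i} y_j.
First-order condition: 96 − 2y_i − Σ_{j≠i} y_j = 0.
With identical mines, set every y_j = y: then 96 − 2y − 4y = 0, i.e. y = 96/6 = 16.

16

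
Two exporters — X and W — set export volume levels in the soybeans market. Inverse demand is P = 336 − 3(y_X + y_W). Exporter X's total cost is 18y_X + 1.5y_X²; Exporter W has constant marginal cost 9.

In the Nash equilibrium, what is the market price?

Exporter X's profit: π = y_X(336 − 3(y_X + y_W)) − 18y_X − 1.5y_X².
∂π/∂y_X = 318 − 9y_X − 3y_W = 0, so y_X = 106/3 − (1/3)y_W.
For W: ∂π/∂y_W = 327 − 6y_W − 3y_X = 0 ⇒ y_W = 54.5 − 0.5y_X.
Plugging y_W into X's best response: y_X = 106/3 − (1/3)(54.5 − 0.5y_X) ⇒ (5/6)y_X = 103/6, so y_X = 20.6.
Then y_W = 54.5 − 0.5·20.6 = 44.2.
Equilibrium price: P = 336 − 3·64.8 = 141.6.

141.6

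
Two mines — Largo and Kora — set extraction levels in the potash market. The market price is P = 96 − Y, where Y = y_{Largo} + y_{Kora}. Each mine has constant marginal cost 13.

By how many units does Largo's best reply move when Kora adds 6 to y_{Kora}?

Mine Largo's profit: π = y_{Largo}(96 − (y_{Largo} + y_{Kora})) − 13y_{Largo}.
∂π/∂y_{Largo} = 83 − 2y_{Largo} − y_{Kora} = 0, so y_{Largo} = 41.5 − 0.5y_{Kora}.
The reaction-function slope is −0.5, so a 6-unit rise in y_{Kora} moves y_{Largo} by −0.5 × 6 = −3. Largo's best response falls — the actions are strategic substitutes.

-3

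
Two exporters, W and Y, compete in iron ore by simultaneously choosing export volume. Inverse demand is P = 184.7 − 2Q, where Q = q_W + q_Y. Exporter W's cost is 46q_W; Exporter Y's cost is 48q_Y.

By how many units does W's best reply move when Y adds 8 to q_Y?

Exporter W's profit: π = q_W(184.7 − 2(q_W + q_Y)) − 46q_W.
∂π/∂q_W = 138.7 − 4q_W − 2q_Y = 0, so q_W = 34.675 − 0.5q_Y.
The reaction-function slope is −0.5, so an 8-unit rise in q_Y moves q_W by −0.5 × 8 = −4. W's best response falls — the actions are strategic substitutes.

-4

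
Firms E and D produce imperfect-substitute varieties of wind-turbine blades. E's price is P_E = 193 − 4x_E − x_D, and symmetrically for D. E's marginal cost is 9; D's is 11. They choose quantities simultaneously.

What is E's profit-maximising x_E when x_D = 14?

Firm E's profit: π = x_E(193 − 4x_E − x_D) − 9x_E.
∂π/∂x_E = 184 − 8x_E − x_D = 0 ⇒ x_E = 23 − 0.125x_D.
At x_D = 14: x_E = 23 − 0.125·14 = 21.25.

21.25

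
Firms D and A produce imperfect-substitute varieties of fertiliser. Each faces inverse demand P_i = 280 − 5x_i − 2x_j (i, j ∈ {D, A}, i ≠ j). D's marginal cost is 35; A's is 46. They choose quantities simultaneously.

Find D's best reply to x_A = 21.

20.3

Firm D's profit: π = x_D(280 − 5x_D − 2x_A) − 35x_D.
∂π/∂x_D = 245 − 10x_D − 2x_A = 0 ⇒ x_D = 24.5 − 0.2x_A.
At x_A = 21: x_D = 24.5 − 0.2·21 = 20.3.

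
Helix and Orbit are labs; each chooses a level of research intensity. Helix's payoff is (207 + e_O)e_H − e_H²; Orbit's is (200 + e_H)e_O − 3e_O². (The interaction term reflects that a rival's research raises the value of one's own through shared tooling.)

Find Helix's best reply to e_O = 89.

148

Expanding Helix's payoff: 207e_H + e_Oe_H − e_H².
∂π/∂e_H = 207 + e_O − 2e_H = 0, so e_H = 103.5 + 0.5e_O.
At e_O = 89: e_H = 103.5 + 0.5·89 = 148.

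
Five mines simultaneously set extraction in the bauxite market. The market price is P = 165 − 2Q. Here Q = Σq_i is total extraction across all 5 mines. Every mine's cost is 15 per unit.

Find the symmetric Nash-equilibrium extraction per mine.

A representative mine's profit is π_i = q_i(165 − 2Q) − 15q_i, with Q = q_i + Σ_{j≠i} q_j.
First-order condition: 150 − 4q_i − 2Σ_{j≠i} q_j = 0.
With identical mines, set every q_j = q: then 150 − 4q − 8q = 0, i.e. q = 150/12 = 12.5.

12.5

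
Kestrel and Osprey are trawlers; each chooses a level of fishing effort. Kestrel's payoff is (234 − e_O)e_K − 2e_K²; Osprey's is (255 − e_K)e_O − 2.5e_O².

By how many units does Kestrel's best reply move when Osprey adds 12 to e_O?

Expanding Kestrel's payoff: 234e_K − e_Oe_K − 2e_K².
∂π/∂e_K = 234 − e_O − 4e_K = 0, so e_K = 58.5 − 0.25e_O.
The reaction-function slope is −0.25, so a 12-unit rise in e_O moves e_K by −0.25 × 12 = −3. Kestrel's best response falls — the actions are strategic substitutes.

-3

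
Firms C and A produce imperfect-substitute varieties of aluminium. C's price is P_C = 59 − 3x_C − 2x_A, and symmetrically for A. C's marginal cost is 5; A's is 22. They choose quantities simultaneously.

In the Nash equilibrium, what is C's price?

Firm C's profit: π = x_C(59 − 3x_C − 2x_A) − 5x_C.
∂π/∂x_C = 54 − 6x_C − 2x_A = 0 ⇒ x_C = 9 − (1/3)x_A.
Similarly x_A = 37/6 − (1/3)x_C.
Solving the two reaction functions simultaneously: (1 − (−1/3)(−1/3))x_C = 9 − (1/3)·(37/6), so (8/9)x_C = 125/18 and x_C = 7.8125.
Then x_A = 37/6 − (1/3)·7.8125 = 3.5625.
P_C = 59 − 3·7.8125 − 2·3.5625 = 28.4375.

28.4375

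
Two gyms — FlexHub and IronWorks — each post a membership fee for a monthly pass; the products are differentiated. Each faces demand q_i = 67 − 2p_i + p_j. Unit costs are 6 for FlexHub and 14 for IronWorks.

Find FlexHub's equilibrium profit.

915.92

FlexHub's profit: π = (p_{FlexHub} − 6)(67 − 2p_{FlexHub} + p_{IronWorks}).
∂π/∂p_{FlexHub} = 79 − 4p_{FlexHub} + p_{IronWorks} = 0 ⇒ p_{FlexHub} = 19.75 + 0.25p_{IronWorks}.
Similarly p_{IronWorks} = 23.75 + 0.25p_{FlexHub}.
Solving the two reaction functions simultaneously: (1 − (0.25)(0.25))p_{FlexHub} = 19.75 + 0.25·23.75, so 0.9375p_{FlexHub} = 25.6875 and p_{FlexHub} = 27.4.
Then p_{IronWorks} = 23.75 + 0.25·27.4 = 30.6.
q_{FlexHub} = 67 − 2·27.4 + 30.6 = 42.8.
Profit = (27.4 − 6)·42.8 = 915.92.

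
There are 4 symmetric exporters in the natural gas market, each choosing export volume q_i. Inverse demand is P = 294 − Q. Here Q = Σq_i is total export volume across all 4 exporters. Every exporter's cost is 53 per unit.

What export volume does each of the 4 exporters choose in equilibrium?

A representative exporter's profit is π_i = q_i(294 − Q) − 53q_i, with Q = q_i + Σ_{j≠i} q_j.
First-order condition: 241 − 2q_i − Σ_{j≠i} q_j = 0.
Imposing symmetry (q_j = q for all j) turns Σ_{j≠i} q_j into 3q, so 241 = 5q and q = 48.2.

48.2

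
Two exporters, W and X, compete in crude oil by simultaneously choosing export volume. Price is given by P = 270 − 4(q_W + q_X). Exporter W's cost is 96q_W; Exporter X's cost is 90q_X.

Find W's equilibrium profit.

784

Exporter W's profit: π = q_W(270 − 4(q_W + q_X)) − 96q_W.
∂π/∂q_W = 174 − 8q_W − 4q_X = 0, so q_W = 21.75 − 0.5q_X.
By the same steps for X: q_X = 22.5 − 0.5q_W.
Plugging q_X into W's best response: q_W = 21.75 − 0.5(22.5 − 0.5q_W) ⇒ 0.75q_W = 10.5, so q_W = 14.
Then q_X = 22.5 − 0.5·14 = 15.5.
Price P = 270 − 4·29.5 = 152.
W's profit: (152 − 96)·14 = 784.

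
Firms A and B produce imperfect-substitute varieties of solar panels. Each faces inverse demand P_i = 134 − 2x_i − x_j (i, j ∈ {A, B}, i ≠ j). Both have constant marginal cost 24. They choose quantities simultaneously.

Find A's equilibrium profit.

Firm A's profit: π = x_A(134 − 2x_A − x_B) − 24x_A.
∂π/∂x_A = 110 − 4x_A − x_B = 0 ⇒ x_A = 27.5 − 0.25x_B.
The game is symmetric, so in equilibrium x_B = x_A: the reaction function gives 1.25x_A = 27.5, hence x_A = 22.
P_A = 134 − 2·22 − 22 = 68.
Profit = (68 − 24)·22 = 968.

968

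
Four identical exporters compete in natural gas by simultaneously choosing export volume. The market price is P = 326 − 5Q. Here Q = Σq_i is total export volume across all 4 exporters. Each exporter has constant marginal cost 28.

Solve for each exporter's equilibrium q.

11.92

A representative exporter's profit is π_i = q_i(326 − 5Q) − 28q_i, with Q = q_i + Σ_{j≠i} q_j.
First-order condition: 298 − 10q_i − 5Σ_{j≠i} q_j = 0.
In a symmetric equilibrium every exporter chooses the same q, so Σ_{j≠i} q_j = 3q. The condition becomes 298 − 25q = 0, giving q = 298/25 = 11.92.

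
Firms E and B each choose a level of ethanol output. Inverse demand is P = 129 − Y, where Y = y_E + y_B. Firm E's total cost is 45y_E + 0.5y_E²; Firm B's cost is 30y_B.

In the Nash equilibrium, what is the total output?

Firm E's profit: π = y_E(129 − (y_E + y_B)) − 45y_E − 0.5y_E².
∂π/∂y_E = 84 − 3y_E − y_B = 0, so y_E = 28 − (1/3)y_B.
For B: ∂π/∂y_B = 99 − 2y_B − y_E = 0 ⇒ y_B = 49.5 − 0.5y_E.
Plugging y_B into E's best response: y_E = 28 − (1/3)(49.5 − 0.5y_E) ⇒ (5/6)y_E = 11.5, so y_E = 13.8.
Then y_B = 49.5 − 0.5·13.8 = 42.6.
Total output: 13.8 + 42.6 = 56.4.

56.4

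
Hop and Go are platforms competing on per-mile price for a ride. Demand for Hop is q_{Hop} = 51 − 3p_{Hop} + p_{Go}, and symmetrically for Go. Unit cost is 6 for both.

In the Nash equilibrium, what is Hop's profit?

Hop's profit: π = (p_{Hop} − 6)(51 − 3p_{Hop} + p_{Go}).
∂π/∂p_{Hop} = 69 − 6p_{Hop} + p_{Go} = 0 ⇒ p_{Hop} = 11.5 + (1/6)p_{Go}.
The game is symmetric, so in equilibrium p_{Go} = p_{Hop}: the reaction function gives (5/6)p_{Hop} = 11.5, hence p_{Hop} = 13.8.
q_{Hop} = 51 − 3·13.8 + 13.8 = 23.4.
Profit = (13.8 − 6)·23.4 = 182.52.

182.52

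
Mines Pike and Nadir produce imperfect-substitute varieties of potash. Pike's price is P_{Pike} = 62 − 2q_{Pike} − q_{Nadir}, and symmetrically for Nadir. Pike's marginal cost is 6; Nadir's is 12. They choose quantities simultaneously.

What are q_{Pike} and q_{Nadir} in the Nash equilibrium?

11.6, 9.6

Mine Pike's profit: π = q_{Pike}(62 − 2q_{Pike} − q_{Nadir}) − 6q_{Pike}.
∂π/∂q_{Pike} = 56 − 4q_{Pike} − q_{Nadir} = 0 ⇒ q_{Pike} = 14 − 0.25q_{Nadir}.
Similarly q_{Nadir} = 12.5 − 0.25q_{Pike}.
Plugging q_{Nadir} into Pike's best response: q_{Pike} = 14 − 0.25(12.5 − 0.25q_{Pike}) ⇒ 0.9375q_{Pike} = 10.875, so q_{Pike} = 11.6.
Then q_{Nadir} = 12.5 − 0.25·11.6 = 9.6.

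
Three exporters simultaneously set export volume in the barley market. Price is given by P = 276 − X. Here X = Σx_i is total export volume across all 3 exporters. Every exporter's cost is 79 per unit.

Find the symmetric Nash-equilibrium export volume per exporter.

49.25

A representative exporter's profit is π_i = x_i(276 − X) − 79x_i, with X = x_i + Σ_{j≠i} x_j.
First-order condition: 197 − 2x_i − Σ_{j≠i} x_j = 0.
Imposing symmetry (x_j = x for all j) turns Σ_{j≠i} x_j into 2x, so 197 = 4x and x = 49.25.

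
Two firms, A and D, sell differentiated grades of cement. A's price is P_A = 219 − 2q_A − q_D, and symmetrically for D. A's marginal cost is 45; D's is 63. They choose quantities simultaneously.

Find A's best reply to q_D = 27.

Firm A's profit: π = q_A(219 − 2q_A − q_D) − 45q_A.
∂π/∂q_A = 174 − 4q_A − q_D = 0 ⇒ q_A = 43.5 − 0.25q_D.
At q_D = 27: q_A = 43.5 − 0.25·27 = 36.75.

36.75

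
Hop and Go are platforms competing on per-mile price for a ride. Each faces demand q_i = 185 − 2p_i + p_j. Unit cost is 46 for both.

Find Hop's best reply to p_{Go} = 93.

Hop's profit: π = (p_{Hop} − 46)(185 − 2p_{Hop} + p_{Go}).
∂π/∂p_{Hop} = 277 − 4p_{Hop} + p_{Go} = 0 ⇒ p_{Hop} = 69.25 + 0.25p_{Go}.
At p_{Go} = 93: p_{Hop} = 69.25 + 0.25·93 = 92.5.

92.5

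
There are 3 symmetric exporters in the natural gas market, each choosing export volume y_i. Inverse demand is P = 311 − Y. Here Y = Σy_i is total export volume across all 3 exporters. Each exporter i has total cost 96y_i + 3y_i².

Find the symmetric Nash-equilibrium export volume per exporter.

21.5

A representative exporter's profit is π_i = y_i(311 − Y) − 96y_i − 3y_i², with Y = y_i + Σ_{j≠i} y_j.
First-order condition: 215 − 8y_i − Σ_{j≠i} y_j = 0.
Imposing symmetry (y_j = y for all j) turns Σ_{j≠i} y_j into 2y, so 215 = 10y and y = 21.5.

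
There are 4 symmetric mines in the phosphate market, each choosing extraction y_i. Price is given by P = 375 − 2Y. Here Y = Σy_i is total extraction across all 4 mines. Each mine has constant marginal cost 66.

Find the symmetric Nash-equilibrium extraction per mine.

A representative mine's profit is π_i = y_i(375 − 2Y) − 66y_i, with Y = y_i + Σ_{j≠i} y_j.
First-order condition: 309 − 4y_i − 2Σ_{j≠i} y_j = 0.
Imposing symmetry (y_j = y for all j) turns Σ_{j≠i} y_j into 3y, so 309 = 10y and y = 30.9.

30.9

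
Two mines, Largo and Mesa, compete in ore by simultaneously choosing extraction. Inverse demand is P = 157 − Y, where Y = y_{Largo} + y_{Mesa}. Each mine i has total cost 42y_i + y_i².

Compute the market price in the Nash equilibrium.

Mine Largo's profit: π = y_{Largo}(157 − (y_{Largo} + y_{Mesa})) − 42y_{Largo} − y_{Largo}².
∂π/∂y_{Largo} = 115 − 4y_{Largo} − y_{Mesa} = 0, so y_{Largo} = 28.75 − 0.25y_{Mesa}.
Setting y_{Largo} = y_{Mesa} in the reaction function: y_{Largo} = 28.75 − 0.25y_{Largo}, so y_{Largo} = 28.75 / 1.25 = 23.
Equilibrium price: P = 157 − 46 = 111.

111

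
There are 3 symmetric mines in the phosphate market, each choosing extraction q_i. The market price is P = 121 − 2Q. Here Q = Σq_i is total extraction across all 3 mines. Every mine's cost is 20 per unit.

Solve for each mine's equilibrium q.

12.625

A representative mine's profit is π_i = q_i(121 − 2Q) − 20q_i, with Q = q_i + Σ_{j≠i} q_j.
First-order condition: 101 − 4q_i − 2Σ_{j≠i} q_j = 0.
Imposing symmetry (q_j = q for all j) turns Σ_{j≠i} q_j into 2q, so 101 = 8q and q = 12.625.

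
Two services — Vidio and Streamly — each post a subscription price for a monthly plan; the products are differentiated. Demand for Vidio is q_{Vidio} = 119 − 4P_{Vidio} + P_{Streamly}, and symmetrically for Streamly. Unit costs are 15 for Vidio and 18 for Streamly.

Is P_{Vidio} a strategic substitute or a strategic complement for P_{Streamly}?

strategic complements

Vidio's profit: π = (P_{Vidio} − 15)(119 − 4P_{Vidio} + P_{Streamly}).
∂π/∂P_{Vidio} = 179 − 8P_{Vidio} + P_{Streamly} = 0 ⇒ P_{Vidio} = 22.375 + 0.125P_{Streamly}.
The best-response slope dP_{Vidio}/dP_{Streamly} = 0.125 > 0: the reaction function is upward-sloping, so the choices are strategic complements.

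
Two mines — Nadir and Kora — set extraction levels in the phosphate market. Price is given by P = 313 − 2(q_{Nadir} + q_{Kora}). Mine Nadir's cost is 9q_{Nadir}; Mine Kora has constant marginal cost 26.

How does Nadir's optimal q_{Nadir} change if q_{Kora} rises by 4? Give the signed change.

-2

Mine Nadir's profit: π = q_{Nadir}(313 − 2(q_{Nadir} + q_{Kora})) − 9q_{Nadir}.
∂π/∂q_{Nadir} = 304 − 4q_{Nadir} − 2q_{Kora} = 0, so q_{Nadir} = 76 − 0.5q_{Kora}.
The reaction-function slope is −0.5, so a 4-unit rise in q_{Kora} moves q_{Nadir} by −0.5 × 4 = −2. Nadir's best response falls — the actions are strategic substitutes.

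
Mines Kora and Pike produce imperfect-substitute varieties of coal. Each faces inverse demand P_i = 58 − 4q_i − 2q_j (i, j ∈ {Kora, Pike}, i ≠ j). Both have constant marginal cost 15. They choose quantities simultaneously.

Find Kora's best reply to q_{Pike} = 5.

4.125

Mine Kora's profit: π = q_{Kora}(58 − 4q_{Kora} − 2q_{Pike}) − 15q_{Kora}.
∂π/∂q_{Kora} = 43 − 8q_{Kora} − 2q_{Pike} = 0 ⇒ q_{Kora} = 5.375 − 0.25q_{Pike}.
At q_{Pike} = 5: q_{Kora} = 5.375 − 0.25·5 = 4.125.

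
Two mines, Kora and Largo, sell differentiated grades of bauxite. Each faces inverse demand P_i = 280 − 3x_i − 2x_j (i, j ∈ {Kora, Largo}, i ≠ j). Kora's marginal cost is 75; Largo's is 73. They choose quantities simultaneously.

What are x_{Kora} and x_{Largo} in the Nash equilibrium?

25.5, 26

Mine Kora's profit: π = x_{Kora}(280 − 3x_{Kora} − 2x_{Largo}) − 75x_{Kora}.
∂π/∂x_{Kora} = 205 − 6x_{Kora} − 2x_{Largo} = 0 ⇒ x_{Kora} = 205/6 − (1/3)x_{Largo}.
Similarly x_{Largo} = 34.5 − (1/3)x_{Kora}.
Solving the two reaction functions simultaneously: (1 − (−1/3)(−1/3))x_{Kora} = 205/6 − (1/3)·34.5, so (8/9)x_{Kora} = 68/3 and x_{Kora} = 25.5.
Then x_{Largo} = 34.5 − (1/3)·25.5 = 26.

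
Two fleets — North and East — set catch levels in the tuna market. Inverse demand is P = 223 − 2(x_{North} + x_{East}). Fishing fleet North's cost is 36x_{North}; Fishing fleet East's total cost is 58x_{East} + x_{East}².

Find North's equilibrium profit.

3136.32

Fishing fleet North's profit: π = x_{North}(223 − 2(x_{North} + x_{East})) − 36x_{North}.
∂π/∂x_{North} = 187 − 4x_{North} − 2x_{East} = 0, so x_{North} = 46.75 − 0.5x_{East}.
For East: ∂π/∂x_{East} = 165 − 6x_{East} − 2x_{North} = 0 ⇒ x_{East} = 27.5 − (1/3)x_{North}.
Plugging x_{East} into North's best response: x_{North} = 46.75 − 0.5(27.5 − (1/3)x_{North}) ⇒ (5/6)x_{North} = 33, so x_{North} = 39.6.
Then x_{East} = 27.5 − (1/3)·39.6 = 14.3.
Price P = 223 − 2·53.9 = 115.2.
North's profit: (115.2 − 36)·39.6 = 3136.32.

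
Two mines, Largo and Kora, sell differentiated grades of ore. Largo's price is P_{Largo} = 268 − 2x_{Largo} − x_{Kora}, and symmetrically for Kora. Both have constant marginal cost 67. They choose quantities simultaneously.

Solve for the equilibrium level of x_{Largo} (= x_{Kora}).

Mine Largo's profit: π = x_{Largo}(268 − 2x_{Largo} − x_{Kora}) − 67x_{Largo}.
∂π/∂x_{Largo} = 201 − 4x_{Largo} − x_{Kora} = 0 ⇒ x_{Largo} = 50.25 − 0.25x_{Kora}.
Setting x_{Largo} = x_{Kora} in the reaction function: x_{Largo} = 50.25 − 0.25x_{Largo}, so x_{Largo} = 50.25 / 1.25 = 40.2.

40.2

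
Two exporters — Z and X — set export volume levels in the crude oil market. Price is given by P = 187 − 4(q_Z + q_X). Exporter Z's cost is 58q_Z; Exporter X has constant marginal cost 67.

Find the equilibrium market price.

104

Exporter Z's profit: π = q_Z(187 − 4(q_Z + q_X)) − 58q_Z.
∂π/∂q_Z = 129 − 8q_Z − 4q_X = 0, so q_Z = 16.125 − 0.5q_X.
By the same steps for X: q_X = 15 − 0.5q_Z.
Substituting the second reaction function into the first: q_Z = 16.125 − 0.5(15 − 0.5q_Z), which gives 0.75q_Z = 8.625 ⇒ q_Z = 11.5.
Then q_X = 15 − 0.5·11.5 = 9.25.
Equilibrium price: P = 187 − 4·20.75 = 104.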